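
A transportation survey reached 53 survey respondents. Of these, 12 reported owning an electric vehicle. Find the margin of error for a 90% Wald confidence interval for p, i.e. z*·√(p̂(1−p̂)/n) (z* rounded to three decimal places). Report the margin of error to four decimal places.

With x = 12 successes in n = 53, p̂ = 0.22642.
Standard error of p̂: √(0.175151/53) = √0.003304741 = 0.057487.
The 90% critical value is z* = 1.645.
ME = 1.645·0.057487 = 0.0946.

ME = 0.0946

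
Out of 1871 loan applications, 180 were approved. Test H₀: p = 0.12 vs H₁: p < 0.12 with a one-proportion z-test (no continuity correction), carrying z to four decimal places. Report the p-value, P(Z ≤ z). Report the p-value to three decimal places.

p-value = 0.001

p̂ = 180/1871 = 0.09621.
SE₀ = √(0.12·0.88/1871) = 0.007513.
z = (p̂ − p₀)/SE = (180/1871 − 0.12)/0.007513 ≈ -3.1673.
p-value = P(Z ≤ z) with z = -3.1673 → 0.001.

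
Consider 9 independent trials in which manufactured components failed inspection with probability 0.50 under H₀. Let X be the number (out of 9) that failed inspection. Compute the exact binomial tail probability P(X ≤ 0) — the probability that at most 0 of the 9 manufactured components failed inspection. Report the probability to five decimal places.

X ~ Binomial(n=9, p=0.50).
P(X ≤ 0) = C(9,0)·0.50^0·0.50^9.
= 0.001953 = 0.00195.

P = 0.00195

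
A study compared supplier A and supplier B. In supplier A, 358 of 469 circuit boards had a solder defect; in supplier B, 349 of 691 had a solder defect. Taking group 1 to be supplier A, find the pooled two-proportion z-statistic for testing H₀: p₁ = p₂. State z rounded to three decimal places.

z = 8.848

Sample proportions: p̂₁ = 358/469 = 0.76333 and p̂₂ = 349/691 = 0.50507.
Pooling: p̂ = 707/1160 = 0.60948.
SE = √[p̂(1−p̂)(1/n₁+1/n₂)] = √[0.60948·0.39052·(1/469+1/691)] ≈ 0.029188.
z = (p̂₁ − p̂₂)/SE = (0.76333 − 0.50507)/0.029188 = 0.25826/0.029188 = 8.848.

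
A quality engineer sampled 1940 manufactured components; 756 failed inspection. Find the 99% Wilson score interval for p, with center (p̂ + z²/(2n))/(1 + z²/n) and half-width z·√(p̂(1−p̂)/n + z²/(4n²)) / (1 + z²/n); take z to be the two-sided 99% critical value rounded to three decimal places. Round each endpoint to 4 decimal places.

(0.3616, 0.4185)

Here p̂ = 756/1940 = 0.38969 and z = 2.576 (z² = 6.635776).
1 + z²/n = 1.003421.
Adjusted center: (0.38969 + z²/(2n))/1.003421 = 0.39007.
Radicand: p̂(1−p̂)/n + z²/(4n²) = 0.000122594 + 0.000000441 = 0.000123035.
Half-width = z·√(radicand)/denom = 2.576·0.011092/1.003421 = 0.02848.
So the interval runs from 0.3616 to 0.4185.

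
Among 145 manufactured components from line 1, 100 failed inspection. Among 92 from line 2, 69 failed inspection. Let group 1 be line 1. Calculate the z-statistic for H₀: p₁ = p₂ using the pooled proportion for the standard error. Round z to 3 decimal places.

Sample proportions: p̂₁ = 100/145 = 0.68966 and p̂₂ = 69/92 = 0.75000.
Pooling: p̂ = 169/237 = 0.71308.
Pooled SE = √[0.2045968·0.01776612] ≈ 0.060290.
z = (p̂₁ − p̂₂)/SE = (0.68966 − 0.75000)/0.060290 = -0.06034/0.060290 = -1.001.

z = -1.001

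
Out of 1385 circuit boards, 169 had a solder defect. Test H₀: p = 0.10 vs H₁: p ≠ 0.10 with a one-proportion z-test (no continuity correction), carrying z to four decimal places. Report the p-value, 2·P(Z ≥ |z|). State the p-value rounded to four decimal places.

p-value = 0.0063

Sample proportion p̂ = 169/1385 = 0.12202.
SE₀ = √(0.10·0.90/1385) = 0.008061.
Test statistic (full precision, shown to 4 dp): z = (169/1385 − 0.10)/SE₀ ≈ 2.7318.
p-value = 2·P(Z ≥ |z|) with z = 2.7318 → 0.0063.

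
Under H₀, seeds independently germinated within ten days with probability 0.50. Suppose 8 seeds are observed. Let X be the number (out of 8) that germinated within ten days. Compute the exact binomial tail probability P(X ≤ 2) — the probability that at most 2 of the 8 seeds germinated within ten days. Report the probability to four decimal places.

X is binomial with n = 8 and p = 0.50.
P(X ≤ 2) = C(8,0)·0.50^0·0.50^8 + C(8,1)·0.50^1·0.50^7 + C(8,2)·0.50^2·0.50^6.
= 0.003906 + 0.031250 + 0.109375 = 0.1445.

P = 0.1445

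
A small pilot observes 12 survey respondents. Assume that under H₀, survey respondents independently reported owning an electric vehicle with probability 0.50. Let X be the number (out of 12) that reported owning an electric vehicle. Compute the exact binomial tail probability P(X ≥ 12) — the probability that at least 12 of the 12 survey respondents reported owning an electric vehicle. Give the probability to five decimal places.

X is binomial with n = 12 and p = 0.50.
P(X ≥ 12) = C(12,12)·0.50^12·0.50^0.
= 0.000244 = 0.00024.

P = 0.00024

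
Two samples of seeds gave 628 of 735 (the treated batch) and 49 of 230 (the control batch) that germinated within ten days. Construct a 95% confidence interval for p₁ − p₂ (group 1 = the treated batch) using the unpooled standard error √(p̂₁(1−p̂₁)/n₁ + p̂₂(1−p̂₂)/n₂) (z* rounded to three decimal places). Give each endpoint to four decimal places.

(0.5826, 0.7001)

p̂₁ = 628/735 = 0.85442, p̂₂ = 49/230 = 0.21304; p̂₁ − p̂₂ = 0.64138.
Unpooled SE = √(p̂₁(1−p̂₁)/n₁ + p̂₂(1−p̂₂)/n₂) = √(0.000169232 + 0.000728939) = 0.029969.
The 95% critical value is z* = 1.960. Margin = 1.960·0.029969 = 0.05874.
So the interval runs from 0.5826 to 0.7001.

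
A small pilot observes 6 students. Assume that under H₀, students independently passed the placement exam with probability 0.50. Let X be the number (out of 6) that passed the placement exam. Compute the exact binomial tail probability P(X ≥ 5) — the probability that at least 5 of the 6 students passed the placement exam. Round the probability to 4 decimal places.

P = 0.1094

X ~ Binomial(n=6, p=0.50).
P(X ≥ 5) = C(6,5)·0.50^5·0.50^1 + C(6,6)·0.50^6·0.50^0.
= 0.093750 + 0.015625 = 0.1094.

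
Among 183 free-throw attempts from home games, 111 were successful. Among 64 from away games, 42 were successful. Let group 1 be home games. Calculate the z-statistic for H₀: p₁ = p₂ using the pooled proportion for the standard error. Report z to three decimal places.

Sample proportions: p̂₁ = 111/183 = 0.60656 and p̂₂ = 42/64 = 0.65625.
Pooling: p̂ = 153/247 = 0.61943.
Pooled SE = √[0.2357357·0.02108948] ≈ 0.070509.
z = -0.04969/0.070509 = -0.705.

z = -0.705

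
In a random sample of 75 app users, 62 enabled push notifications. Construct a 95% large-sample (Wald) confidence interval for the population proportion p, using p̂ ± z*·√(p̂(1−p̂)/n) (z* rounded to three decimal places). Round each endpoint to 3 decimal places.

(0.741, 0.912)

The sample proportion is 62/75 = 0.82667.
SE(p̂) = √(0.82667·0.17333/75) = 0.043709.
z* = 1.960 at the 95% level.
Margin = 1.960·0.043709 = 0.08567.
CI: 0.82667 ± 0.08567 = (0.741, 0.912).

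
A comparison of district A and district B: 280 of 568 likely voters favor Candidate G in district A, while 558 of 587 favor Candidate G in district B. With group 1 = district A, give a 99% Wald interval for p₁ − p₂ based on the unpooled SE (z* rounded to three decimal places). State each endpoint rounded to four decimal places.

(-0.5164, -0.3989)

p̂₁ = 0.49296, p̂₂ = 0.95060, so the observed difference is -0.45764.
SE = √(0.000440054 + 0.000080005) = √0.000520059 = 0.022805.
For 99% confidence, z* = 2.576. Margin = 2.576·0.022805 = 0.05875.
So the interval runs from -0.5164 to -0.3989.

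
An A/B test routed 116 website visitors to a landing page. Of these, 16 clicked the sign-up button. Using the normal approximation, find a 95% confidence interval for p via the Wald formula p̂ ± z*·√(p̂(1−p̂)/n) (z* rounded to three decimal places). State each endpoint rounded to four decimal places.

The sample proportion is 16/116 = 0.13793.
Standard error of p̂: √(0.118906/116) = √0.001025052 = 0.032016.
The 95% critical value is z* = 1.960.
Margin of error: 1.960 × 0.032016 = 0.06275.
So the interval runs from 0.0752 to 0.2007.

(0.0752, 0.2007)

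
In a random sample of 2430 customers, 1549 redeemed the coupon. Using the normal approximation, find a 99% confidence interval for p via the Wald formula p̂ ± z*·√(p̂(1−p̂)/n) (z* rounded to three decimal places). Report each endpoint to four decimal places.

(0.6123, 0.6626)

The sample proportion is 1549/2430 = 0.63745.
Standard error of p̂: √(0.231108/2430) = √0.000095106 = 0.009752.
z* = 2.576 at the 99% level.
Margin of error: 2.576 × 0.009752 = 0.02512.
CI: 0.63745 ± 0.02512 = (0.6123, 0.6626).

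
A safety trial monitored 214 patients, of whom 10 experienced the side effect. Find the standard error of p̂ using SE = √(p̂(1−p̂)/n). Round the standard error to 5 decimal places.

SE = 0.01443

p̂ = 10/214 = 0.04673.
p̂(1−p̂) = 0.044546.
SE = √(0.044546/214) = √0.000208159 = 0.01443.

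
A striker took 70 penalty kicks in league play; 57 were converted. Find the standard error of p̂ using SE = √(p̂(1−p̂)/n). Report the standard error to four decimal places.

SE = 0.0465

With x = 57 successes in n = 70, p̂ = 0.81429.
p̂(1−p̂) = 0.81429·0.18571 = 0.151222.
SE = √(0.151222/70) = √0.002160314 = 0.0465.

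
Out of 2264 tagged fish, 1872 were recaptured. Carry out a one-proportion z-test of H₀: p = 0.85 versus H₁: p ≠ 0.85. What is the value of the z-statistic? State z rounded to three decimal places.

With x = 1872 successes in n = 2264, p̂ = 0.82686.
Null standard error: √(0.85·0.15/2264) = √0.000056316 = 0.007504.
z = (0.82686 − 0.85)/0.007504 = -0.02314/0.007504 = -3.084.

z = -3.084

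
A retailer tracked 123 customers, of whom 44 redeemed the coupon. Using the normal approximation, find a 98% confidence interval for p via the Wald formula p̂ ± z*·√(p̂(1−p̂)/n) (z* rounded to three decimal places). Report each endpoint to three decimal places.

(0.257, 0.458)

The sample proportion is 44/123 = 0.35772.
SE(p̂) = √(0.35772·0.64228/123) = 0.043220.
z* = 2.326 at the 98% level.
Margin = 2.326·0.043220 = 0.10053.
So the interval runs from 0.257 to 0.458.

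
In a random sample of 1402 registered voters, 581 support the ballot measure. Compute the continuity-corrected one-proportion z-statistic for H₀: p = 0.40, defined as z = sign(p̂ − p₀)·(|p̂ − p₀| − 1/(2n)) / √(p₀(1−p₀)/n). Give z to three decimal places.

Sample proportion p̂ = 581/1402 = 0.41441. p̂ − p₀ = 0.014408.
1/(2n) = 0.000357.
Corrected numerator: |0.014408| − 0.000357 = 0.014051.
Null standard error: √(0.40·0.60/1402) = √0.000171184 = 0.013084.
z = (+)0.014051/0.013084 = 1.074.

z = 1.074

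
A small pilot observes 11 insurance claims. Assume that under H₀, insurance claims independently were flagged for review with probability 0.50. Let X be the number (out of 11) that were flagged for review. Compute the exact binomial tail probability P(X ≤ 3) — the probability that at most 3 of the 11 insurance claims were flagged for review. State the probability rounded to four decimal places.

X is binomial with n = 11 and p = 0.50.
P(X ≤ 3) = C(11,0)·0.50^0·0.50^11 + C(11,1)·0.50^1·0.50^10 + C(11,2)·0.50^2·0.50^9 + C(11,3)·0.50^3·0.50^8.
= 0.000488 + 0.005371 + 0.026855 + 0.080566 = 0.1133.

P = 0.1133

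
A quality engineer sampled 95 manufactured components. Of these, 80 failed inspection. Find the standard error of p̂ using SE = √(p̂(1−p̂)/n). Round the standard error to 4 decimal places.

SE = 0.0374

Sample proportion p̂ = 80/95 = 0.84211.
p̂(1−p̂) = 0.132961.
SE = √(0.132961/95) = √0.001399589 = 0.0374.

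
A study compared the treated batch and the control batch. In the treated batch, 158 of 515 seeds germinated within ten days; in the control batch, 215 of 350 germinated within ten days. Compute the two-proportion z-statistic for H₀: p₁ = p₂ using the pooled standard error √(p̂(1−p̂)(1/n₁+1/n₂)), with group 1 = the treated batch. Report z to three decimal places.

z = -8.963

p̂₁ = 158/515 = 0.30680, p̂₂ = 215/350 = 0.61429.
Pooling: p̂ = 373/865 = 0.43121.
SE = √[p̂(1−p̂)(1/n₁+1/n₂)] = √[0.43121·0.56879·(1/515+1/350)] ≈ 0.034308.
z = (p̂₁ − p̂₂)/SE = (0.30680 − 0.61429)/0.034308 = -0.30749/0.034308 = -8.963.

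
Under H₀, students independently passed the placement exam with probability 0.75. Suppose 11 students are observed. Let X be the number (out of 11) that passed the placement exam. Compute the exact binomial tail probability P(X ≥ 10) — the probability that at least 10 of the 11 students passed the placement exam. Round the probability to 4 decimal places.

P = 0.1971

X is binomial with n = 11 and p = 0.75.
P(X ≥ 10) = C(11,10)·0.75^10·0.25^1 + C(11,11)·0.75^11·0.25^0.
= 0.154862 + 0.042235 = 0.1971.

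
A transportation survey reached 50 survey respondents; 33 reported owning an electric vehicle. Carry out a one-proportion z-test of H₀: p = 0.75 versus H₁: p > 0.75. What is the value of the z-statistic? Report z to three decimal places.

With x = 33 successes in n = 50, p̂ = 0.66000.
Under H₀, SE = √(p₀(1−p₀)/n) = √(0.75·0.25/50) = √0.003750000 = 0.061237.
z = (p̂ − p₀)/SE = (0.66000 − 0.75)/0.061237 = -1.470.

z = -1.470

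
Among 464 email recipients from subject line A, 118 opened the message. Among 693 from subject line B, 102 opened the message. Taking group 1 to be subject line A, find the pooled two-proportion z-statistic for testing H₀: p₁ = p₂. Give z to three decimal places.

z = 4.551

p̂₁ = 118/464 = 0.25431, p̂₂ = 102/693 = 0.14719.
Pooling: p̂ = 220/1157 = 0.19015.
SE = √[p̂(1−p̂)(1/n₁+1/n₂)] = √[0.19015·0.80985·(1/464+1/693)] ≈ 0.023539.
z = (p̂₁ − p̂₂)/SE = (0.25431 − 0.14719)/0.023539 = 0.10712/0.023539 = 4.551.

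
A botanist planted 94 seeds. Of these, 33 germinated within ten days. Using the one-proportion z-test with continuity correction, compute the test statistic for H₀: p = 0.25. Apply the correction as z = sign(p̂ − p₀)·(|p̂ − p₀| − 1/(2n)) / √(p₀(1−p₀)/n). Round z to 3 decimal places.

With x = 33 successes in n = 94, p̂ = 0.35106. p̂ − p₀ = 0.101064.
1/(2n) = 0.005319.
Corrected numerator: |0.101064| − 0.005319 = 0.095745.
SE₀ = √(0.25·0.75/94) = 0.044662.
z = +0.095745/0.044662 = 2.144.

z = 2.144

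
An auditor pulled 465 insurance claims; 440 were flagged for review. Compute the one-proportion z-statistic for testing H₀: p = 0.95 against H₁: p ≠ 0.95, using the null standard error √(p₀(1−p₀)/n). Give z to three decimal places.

With x = 440 successes in n = 465, p̂ = 0.94624.
SE₀ = √(0.95·0.05/465) = 0.010107.
z = (p̂ − p₀)/SE = (0.94624 − 0.95)/0.010107 = -0.372.

z = -0.372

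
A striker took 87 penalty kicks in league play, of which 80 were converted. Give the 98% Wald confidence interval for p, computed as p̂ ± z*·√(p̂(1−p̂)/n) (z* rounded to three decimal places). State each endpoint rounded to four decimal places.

With x = 80 successes in n = 87, p̂ = 0.91954.
SE(p̂) = √(0.91954·0.08046/87) = 0.029162.
z* = 2.326 at the 98% level.
Margin = 2.326·0.029162 = 0.06783.
So the interval runs from 0.8517 to 0.9874.

(0.8517, 0.9874)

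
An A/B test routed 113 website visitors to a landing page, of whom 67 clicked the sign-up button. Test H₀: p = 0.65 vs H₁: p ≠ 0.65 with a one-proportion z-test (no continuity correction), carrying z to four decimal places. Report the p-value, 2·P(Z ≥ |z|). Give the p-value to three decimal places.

The sample proportion is 67/113 = 0.59292.
SE₀ = √(0.65·0.35/113) = 0.044870.
Test statistic (full precision, shown to 4 dp): z = (67/113 − 0.65)/SE₀ ≈ -1.2721.
From the standard normal, 2·P(Z ≥ |z|) = 0.203.

p-value = 0.203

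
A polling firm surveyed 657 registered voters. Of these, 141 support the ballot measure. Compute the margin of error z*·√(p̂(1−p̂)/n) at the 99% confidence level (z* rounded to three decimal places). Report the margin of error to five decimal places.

ME = 0.04126

With x = 141 successes in n = 657, p̂ = 0.21461.
Standard error of p̂: √(0.168554/657) = √0.000256550 = 0.016017.
z* = 2.576 at the 99% level.
Margin of error = z*·SE = 2.576 × 0.016017 = 0.04126.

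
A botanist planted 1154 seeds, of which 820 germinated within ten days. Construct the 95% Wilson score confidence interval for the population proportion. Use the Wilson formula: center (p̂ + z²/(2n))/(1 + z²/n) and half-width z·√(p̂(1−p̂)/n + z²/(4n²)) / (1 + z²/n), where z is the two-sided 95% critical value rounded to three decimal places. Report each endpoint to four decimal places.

(0.6837, 0.7360)

Here p̂ = 820/1154 = 0.71057 and z = 1.960 (z² = 3.841600).
Denominator 1 + z²/n = 1 + 3.841600/1154 = 1.003329.
Center = (0.71057 + 0.001664)/1.003329 = 0.70987.
Radicand: p̂(1−p̂)/n + z²/(4n²) = 0.000178214 + 0.000000721 = 0.000178935.
Half-width = z·√(radicand)/denom = 1.960·0.013377/1.003329 = 0.02613.
So the interval runs from 0.6837 to 0.7360.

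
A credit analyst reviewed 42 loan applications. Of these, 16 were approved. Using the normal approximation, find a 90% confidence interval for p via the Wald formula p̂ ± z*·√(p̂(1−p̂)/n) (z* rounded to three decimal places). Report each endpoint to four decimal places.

(0.2577, 0.5042)

Sample proportion p̂ = 16/42 = 0.38095.
Standard error of p̂: √(0.235828/42) = √0.005614944 = 0.074933.
The 90% critical value is z* = 1.645.
Margin = 1.645·0.074933 = 0.12326.
CI: 0.38095 ± 0.12326 = (0.2577, 0.5042).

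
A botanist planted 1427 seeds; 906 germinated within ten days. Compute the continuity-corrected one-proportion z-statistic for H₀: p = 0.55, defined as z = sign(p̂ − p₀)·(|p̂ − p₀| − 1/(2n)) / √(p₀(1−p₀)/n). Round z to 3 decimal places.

z = 6.420

With x = 906 successes in n = 1427, p̂ = 0.63490. p̂ − p₀ = 0.084898.
1/(2n) = 0.000350.
Corrected numerator: |0.084898| − 0.000350 = 0.084548.
Null standard error: √(0.55·0.45/1427) = √0.000173441 = 0.013170.
z = +0.084548/0.013170 = 6.420.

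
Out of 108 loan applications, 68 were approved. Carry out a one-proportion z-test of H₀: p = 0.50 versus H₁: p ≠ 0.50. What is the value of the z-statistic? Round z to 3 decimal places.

Sample proportion p̂ = 68/108 = 0.62963.
Under H₀, SE = √(p₀(1−p₀)/n) = √(0.50·0.50/108) = √0.002314815 = 0.048113.
Test statistic: z = 0.12963/0.048113 = 2.694.

z = 2.694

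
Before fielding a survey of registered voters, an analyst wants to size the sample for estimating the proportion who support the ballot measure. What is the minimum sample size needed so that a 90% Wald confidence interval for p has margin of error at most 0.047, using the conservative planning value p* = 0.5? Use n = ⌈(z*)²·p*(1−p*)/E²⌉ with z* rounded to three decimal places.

For 90% confidence, z* = 1.645.
p*(1−p*) = 0.50·0.50 = 0.2500.
Required n before rounding: 2.706025 × 0.2500 / 0.047² = 306.250.
Rounding up, n = 307.

n = 307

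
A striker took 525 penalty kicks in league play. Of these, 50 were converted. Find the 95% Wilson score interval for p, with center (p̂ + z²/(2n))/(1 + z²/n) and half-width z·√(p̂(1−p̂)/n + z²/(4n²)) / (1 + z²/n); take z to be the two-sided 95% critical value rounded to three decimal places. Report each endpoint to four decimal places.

p̂ = 50/525 = 0.09524; z = 1.960, so z² = 3.841600.
1 + z²/n = 1.007317.
Adjusted center: (0.09524 + z²/(2n))/1.007317 = 0.09818.
Radicand: p̂(1−p̂)/n + z²/(4n²) = 0.000164129 + 0.000003484 = 0.000167613.
Half-width = 1.960·√0.000167613/1.007317 = 0.02519.
So the interval runs from 0.0730 to 0.1234.

(0.0730, 0.1234)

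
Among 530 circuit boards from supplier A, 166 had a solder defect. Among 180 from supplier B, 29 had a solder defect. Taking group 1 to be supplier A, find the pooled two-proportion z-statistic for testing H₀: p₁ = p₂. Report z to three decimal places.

z = 3.950

Sample proportions: p̂₁ = 166/530 = 0.31321 and p̂₂ = 29/180 = 0.16111.
Pooled p̂ = (166+29)/(530+180) = 195/710 = 0.27465.
Pooled SE = √[0.1992164·0.00744235] ≈ 0.038505.
z = 0.15210/0.038505 = 3.950.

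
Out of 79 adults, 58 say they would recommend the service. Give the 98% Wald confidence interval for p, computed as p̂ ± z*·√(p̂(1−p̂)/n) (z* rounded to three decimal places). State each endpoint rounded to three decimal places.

p̂ = 58/79 = 0.73418.
Standard error of p̂: √(0.195161/79) = √0.002470393 = 0.049703.
For 98% confidence, z* = 2.326.
Margin = 2.326·0.049703 = 0.11561.
CI: 0.73418 ± 0.11561 = (0.619, 0.850).

(0.619, 0.850)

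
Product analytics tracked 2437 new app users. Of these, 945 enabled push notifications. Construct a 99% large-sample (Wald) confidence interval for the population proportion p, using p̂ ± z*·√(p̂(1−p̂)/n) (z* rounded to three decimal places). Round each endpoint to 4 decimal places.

(0.3623, 0.4132)

With x = 945 successes in n = 2437, p̂ = 0.38777.
SE(p̂) = √(0.38777·0.61223/2437) = 0.009870.
The 99% critical value is z* = 2.576.
Margin = 2.576·0.009870 = 0.02543.
Interval: 0.38777 ± 0.02543 → (0.3623, 0.4132).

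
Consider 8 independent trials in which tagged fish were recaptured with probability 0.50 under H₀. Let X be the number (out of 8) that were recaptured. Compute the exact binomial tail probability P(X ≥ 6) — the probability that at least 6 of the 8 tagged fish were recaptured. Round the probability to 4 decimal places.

P = 0.1445

X ~ Binomial(n=8, p=0.50).
P(X ≥ 6) = C(8,6)·0.50^6·0.50^2 + C(8,7)·0.50^7·0.50^1 + C(8,8)·0.50^8·0.50^0.
= 0.109375 + 0.031250 + 0.003906 = 0.1445.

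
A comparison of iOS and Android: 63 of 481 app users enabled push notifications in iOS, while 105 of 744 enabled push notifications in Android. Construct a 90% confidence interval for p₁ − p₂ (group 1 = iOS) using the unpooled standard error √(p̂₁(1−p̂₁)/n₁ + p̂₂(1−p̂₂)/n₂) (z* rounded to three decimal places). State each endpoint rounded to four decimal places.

(-0.0430, 0.0227)

p̂₁ = 63/481 = 0.13098, p̂₂ = 105/744 = 0.14113; p̂₁ − p̂₂ = -0.01015.
Unpooled SE = √(p̂₁(1−p̂₁)/n₁ + p̂₂(1−p̂₂)/n₂) = √(0.000236636 + 0.000162919) = 0.019989.
For 90% confidence, z* = 1.645. Margin of error = 0.03288.
So the interval runs from -0.0430 to 0.0227.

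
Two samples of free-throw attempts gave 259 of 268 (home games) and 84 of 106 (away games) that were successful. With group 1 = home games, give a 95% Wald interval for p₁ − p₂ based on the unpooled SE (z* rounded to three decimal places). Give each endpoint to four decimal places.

(0.0938, 0.2541)

p̂₁ = 259/268 = 0.96642, p̂₂ = 84/106 = 0.79245; p̂₁ − p̂₂ = 0.17397.
Unpooled SE = √(p̂₁(1−p̂₁)/n₁ + p̂₂(1−p̂₂)/n₂) = √(0.000121098 + 0.001551616) = 0.040899.
For 95% confidence, z* = 1.960. Margin = 1.960·0.040899 = 0.08016.
Interval: 0.17397 ± 0.08016 → (0.0938, 0.2541).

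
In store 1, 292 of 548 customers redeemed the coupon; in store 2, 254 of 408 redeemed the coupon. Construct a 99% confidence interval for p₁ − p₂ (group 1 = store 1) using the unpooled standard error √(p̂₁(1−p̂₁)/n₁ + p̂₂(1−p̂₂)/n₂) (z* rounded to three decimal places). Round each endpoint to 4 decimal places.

(-0.1724, -0.0070)

p̂₁ = 0.53285, p̂₂ = 0.62255, so the observed difference is -0.08970.
Unpooled SE = √(p̂₁(1−p̂₁)/n₁ + p̂₂(1−p̂₂)/n₂) = √(0.000454236 + 0.000575936) = 0.032096.
For 99% confidence, z* = 2.576. Margin = 2.576·0.032096 = 0.08268.
Interval: -0.08970 ± 0.08268 → (-0.1724, -0.0070).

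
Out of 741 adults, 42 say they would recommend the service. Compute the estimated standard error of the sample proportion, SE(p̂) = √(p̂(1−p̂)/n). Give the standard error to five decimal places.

SE = 0.00849

With x = 42 successes in n = 741, p̂ = 0.05668.
p̂(1−p̂) = 0.053467.
SE = √(0.053467/741) = √0.000072155 = 0.00849.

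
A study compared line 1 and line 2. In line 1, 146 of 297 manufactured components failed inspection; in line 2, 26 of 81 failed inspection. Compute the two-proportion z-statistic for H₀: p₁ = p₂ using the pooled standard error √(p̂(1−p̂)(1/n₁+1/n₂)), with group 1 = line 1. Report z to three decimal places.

p̂₁ = 146/297 = 0.49158, p̂₂ = 26/81 = 0.32099.
Pooling: p̂ = 172/378 = 0.45503.
Pooled SE = √[0.2479774·0.01571268] ≈ 0.062421.
z = 0.17059/0.062421 = 2.733.

z = 2.733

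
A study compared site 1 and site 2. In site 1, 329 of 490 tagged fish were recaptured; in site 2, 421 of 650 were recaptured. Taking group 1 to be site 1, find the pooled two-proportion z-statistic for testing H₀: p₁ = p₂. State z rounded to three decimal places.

p̂₁ = 329/490 = 0.67143, p̂₂ = 421/650 = 0.64769.
Pooled p̂ = (329+421)/(490+650) = 750/1140 = 0.65789.
Pooled SE = √[0.2250693·0.00357928] ≈ 0.028383.
z = (p̂₁ − p̂₂)/SE = (0.67143 − 0.64769)/0.028383 = 0.02374/0.028383 = 0.836.

z = 0.836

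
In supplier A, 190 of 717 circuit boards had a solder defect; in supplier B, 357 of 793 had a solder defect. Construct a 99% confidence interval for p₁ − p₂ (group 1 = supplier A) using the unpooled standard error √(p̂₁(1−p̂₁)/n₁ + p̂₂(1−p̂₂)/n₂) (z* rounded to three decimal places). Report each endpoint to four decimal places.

p̂₁ = 0.26499, p̂₂ = 0.45019, so the observed difference is -0.18520.
Unpooled SE = √(p̂₁(1−p̂₁)/n₁ + p̂₂(1−p̂₂)/n₂) = √(0.000271648 + 0.000312130) = 0.024161.
z* = 2.576 at the 99% level. Margin = 2.576·0.024161 = 0.06224.
CI: -0.18520 ± 0.06224 = (-0.2474, -0.1230).

(-0.2474, -0.1230)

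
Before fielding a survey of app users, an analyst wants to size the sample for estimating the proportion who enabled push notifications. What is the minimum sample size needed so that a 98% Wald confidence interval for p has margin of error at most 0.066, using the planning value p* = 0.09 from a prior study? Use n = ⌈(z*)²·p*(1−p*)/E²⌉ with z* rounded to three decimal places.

z* = 2.326 at the 98% level.
p*(1−p*) = 0.0819.
(z*)²·p*(1−p*)/E² = 5.410276·0.0819/0.004356 = 101.722.
Rounding up, n = 102.

n = 102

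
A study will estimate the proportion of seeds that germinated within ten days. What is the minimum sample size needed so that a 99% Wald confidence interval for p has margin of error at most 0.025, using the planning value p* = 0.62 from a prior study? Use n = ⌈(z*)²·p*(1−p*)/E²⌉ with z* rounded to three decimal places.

n = 2502

z* = 2.576 at the 99% level.
p*(1−p*) = 0.62·0.38 = 0.2356.
Required n before rounding: 6.635776 × 0.2356 / 0.025² = 2501.422.
Rounding up, n = 2502.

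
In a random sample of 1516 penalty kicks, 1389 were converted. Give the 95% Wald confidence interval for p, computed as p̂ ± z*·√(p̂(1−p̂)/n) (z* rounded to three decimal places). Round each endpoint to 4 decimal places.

(0.9023, 0.9302)

The sample proportion is 1389/1516 = 0.91623.
SE = √(p̂(1−p̂)/n) = √(0.076755/1516) = 0.007115.
The 95% critical value is z* = 1.960.
Margin = 1.960·0.007115 = 0.01395.
Interval: 0.91623 ± 0.01395 → (0.9023, 0.9302).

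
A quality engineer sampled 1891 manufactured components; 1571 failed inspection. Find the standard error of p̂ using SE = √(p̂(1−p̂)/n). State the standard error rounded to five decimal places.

SE = 0.00862

p̂ = 1571/1891 = 0.83078.
p̂(1−p̂) = 0.83078·0.16922 = 0.140585.
SE = √(0.140585/1891) = √0.000074344 = 0.00862.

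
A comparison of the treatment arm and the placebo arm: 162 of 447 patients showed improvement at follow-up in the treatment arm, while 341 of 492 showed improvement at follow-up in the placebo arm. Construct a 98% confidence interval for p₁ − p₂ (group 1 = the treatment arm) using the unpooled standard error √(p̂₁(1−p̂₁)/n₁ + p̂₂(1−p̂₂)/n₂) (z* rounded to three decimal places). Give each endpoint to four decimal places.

p̂₁ = 0.36242, p̂₂ = 0.69309, so the observed difference is -0.33067.
Unpooled SE = √(p̂₁(1−p̂₁)/n₁ + p̂₂(1−p̂₂)/n₂) = √(0.000516937 + 0.000432351) = 0.030811.
The 98% critical value is z* = 2.326. Margin = 2.326·0.030811 = 0.07167.
CI: -0.33067 ± 0.07167 = (-0.4023, -0.2590).

(-0.4023, -0.2590)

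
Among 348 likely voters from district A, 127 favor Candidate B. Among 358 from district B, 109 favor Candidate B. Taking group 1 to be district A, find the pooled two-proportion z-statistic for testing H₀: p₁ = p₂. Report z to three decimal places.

p̂₁ = 127/348 = 0.36494, p̂₂ = 109/358 = 0.30447.
Pooled p̂ = (127+109)/(348+358) = 236/706 = 0.33428.
Pooled SE = √[0.2225361·0.00566686] ≈ 0.035512.
z = (p̂₁ − p̂₂)/SE = (0.36494 − 0.30447)/0.035512 = 0.06047/0.035512 = 1.703.

z = 1.703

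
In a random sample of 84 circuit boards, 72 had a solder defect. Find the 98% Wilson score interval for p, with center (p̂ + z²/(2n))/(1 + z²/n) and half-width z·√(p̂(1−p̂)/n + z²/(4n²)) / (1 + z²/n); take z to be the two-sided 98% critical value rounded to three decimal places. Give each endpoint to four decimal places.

Here p̂ = 72/84 = 0.85714 and z = 2.326 (z² = 5.410276).
1 + z²/n = 1.064408.
Adjusted center: (0.85714 + z²/(2n))/1.064408 = 0.83553.
Radicand: p̂(1−p̂)/n + z²/(4n²) = 0.001457726 + 0.000191691 = 0.001649417.
Half-width = z·√(radicand)/denom = 2.326·0.040613/1.064408 = 0.08875.
So the interval runs from 0.7468 to 0.9243.

(0.7468, 0.9243)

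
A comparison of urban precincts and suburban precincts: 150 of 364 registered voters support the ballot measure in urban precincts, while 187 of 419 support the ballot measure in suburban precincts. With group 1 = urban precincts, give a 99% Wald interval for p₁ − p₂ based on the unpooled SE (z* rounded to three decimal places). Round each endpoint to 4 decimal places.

p̂₁ = 150/364 = 0.41209, p̂₂ = 187/419 = 0.44630; p̂₁ − p̂₂ = -0.03421.
Unpooled SE = √(p̂₁(1−p̂₁)/n₁ + p̂₂(1−p̂₂)/n₂) = √(0.000665581 + 0.000589777) = 0.035431.
For 99% confidence, z* = 2.576. Margin of error = 0.09127.
Interval: -0.03421 ± 0.09127 → (-0.1255, 0.0571).

(-0.1255, 0.0571)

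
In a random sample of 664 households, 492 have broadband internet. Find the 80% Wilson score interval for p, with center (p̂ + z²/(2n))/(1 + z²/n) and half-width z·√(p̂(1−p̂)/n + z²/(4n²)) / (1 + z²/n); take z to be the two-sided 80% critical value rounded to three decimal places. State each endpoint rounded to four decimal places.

(0.7186, 0.7621)

p̂ = 492/664 = 0.74096; z = 1.282, so z² = 1.643524.
Denominator 1 + z²/n = 1 + 1.643524/664 = 1.002475.
Adjusted center: (0.74096 + z²/(2n))/1.002475 = 0.74037.
Radicand: p̂(1−p̂)/n + z²/(4n²) = 0.000289061 + 0.000000932 = 0.000289993.
Half-width = z·√(radicand)/denom = 1.282·0.017029/1.002475 = 0.02178.
Interval: 0.74037 ± 0.02178 → (0.7186, 0.7621).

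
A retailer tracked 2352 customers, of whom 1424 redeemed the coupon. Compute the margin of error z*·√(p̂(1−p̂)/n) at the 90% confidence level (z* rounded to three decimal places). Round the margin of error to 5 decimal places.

ME = 0.01658

p̂ = 1424/2352 = 0.60544.
SE(p̂) = √(0.60544·0.39456/2352) = 0.010078.
z* = 1.645 at the 90% level.
So ME = 0.01658.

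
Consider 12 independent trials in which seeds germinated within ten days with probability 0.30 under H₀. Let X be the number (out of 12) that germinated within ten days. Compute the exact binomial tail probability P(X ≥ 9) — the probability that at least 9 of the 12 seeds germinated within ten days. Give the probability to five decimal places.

X is binomial with n = 12 and p = 0.30.
P(X ≥ 9) = C(12,9)·0.30^9·0.70^3 + C(12,10)·0.30^10·0.70^2 + C(12,11)·0.30^11·0.70^1 + C(12,12)·0.30^12·0.70^0.
= 0.001485 + 0.000191 + 0.000015 + 0.000001 = 0.00169.

P = 0.00169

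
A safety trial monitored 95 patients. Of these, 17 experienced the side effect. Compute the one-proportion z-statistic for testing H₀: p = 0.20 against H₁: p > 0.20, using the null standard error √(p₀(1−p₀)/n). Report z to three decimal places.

Sample proportion p̂ = 17/95 = 0.17895.
SE₀ = √(0.20·0.80/95) = 0.041039.
z = (0.17895 − 0.20)/0.041039 = -0.02105/0.041039 = -0.513.

z = -0.513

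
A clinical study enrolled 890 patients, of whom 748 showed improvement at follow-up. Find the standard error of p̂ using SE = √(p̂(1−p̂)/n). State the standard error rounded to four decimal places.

p̂ = 748/890 = 0.84045.
p̂(1−p̂) = 0.134094.
SE = √(0.134094/890) = √0.000150667 = 0.0123.

SE = 0.0123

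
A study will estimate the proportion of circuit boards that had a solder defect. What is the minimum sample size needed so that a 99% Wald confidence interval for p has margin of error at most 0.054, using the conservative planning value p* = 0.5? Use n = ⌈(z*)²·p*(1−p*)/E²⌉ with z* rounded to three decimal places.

n = 569

The 99% critical value is z* = 2.576.
p*(1−p*) = 0.50·0.50 = 0.2500.
Required n before rounding: 6.635776 × 0.2500 / 0.054² = 568.911.
⌈568.911⌉ = 569.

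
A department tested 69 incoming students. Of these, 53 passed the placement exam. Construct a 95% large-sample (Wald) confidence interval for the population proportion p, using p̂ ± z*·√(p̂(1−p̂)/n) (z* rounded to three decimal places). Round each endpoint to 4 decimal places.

(0.6685, 0.8677)

With x = 53 successes in n = 69, p̂ = 0.76812.
SE(p̂) = √(0.76812·0.23188/69) = 0.050807.
The 95% critical value is z* = 1.960.
Margin = 1.960·0.050807 = 0.09958.
Interval: 0.76812 ± 0.09958 → (0.6685, 0.8677).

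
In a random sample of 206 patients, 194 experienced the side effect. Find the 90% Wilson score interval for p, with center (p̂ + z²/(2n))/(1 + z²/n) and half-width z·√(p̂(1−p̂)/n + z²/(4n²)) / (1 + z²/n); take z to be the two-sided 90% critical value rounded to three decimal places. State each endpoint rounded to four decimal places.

Here p̂ = 194/206 = 0.94175 and z = 1.645 (z² = 2.706025).
1 + z²/n = 1.013136.
Center = (0.94175 + 0.006568)/1.013136 = 0.93602.
Radicand: p̂(1−p̂)/n + z²/(4n²) = 0.000266306 + 0.000015942 = 0.000282248.
Half-width = 1.645·√0.000282248/1.013136 = 0.02728.
CI: 0.93602 ± 0.02728 = (0.9087, 0.9633).

(0.9087, 0.9633)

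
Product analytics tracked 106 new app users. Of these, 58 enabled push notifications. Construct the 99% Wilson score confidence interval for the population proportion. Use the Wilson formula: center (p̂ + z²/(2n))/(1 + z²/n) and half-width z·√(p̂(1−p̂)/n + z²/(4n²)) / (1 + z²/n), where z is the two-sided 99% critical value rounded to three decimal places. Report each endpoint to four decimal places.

p̂ = 58/106 = 0.54717; z = 2.576, so z² = 6.635776.
1 + z²/n = 1.062602.
Adjusted center: (0.54717 + z²/(2n))/1.062602 = 0.54439.
Radicand: p̂(1−p̂)/n + z²/(4n²) = 0.002337500 + 0.000147645 = 0.002485145.
Half-width = 2.576·√0.002485145/1.062602 = 0.12085.
Interval: 0.54439 ± 0.12085 → (0.4235, 0.6652).

(0.4235, 0.6652)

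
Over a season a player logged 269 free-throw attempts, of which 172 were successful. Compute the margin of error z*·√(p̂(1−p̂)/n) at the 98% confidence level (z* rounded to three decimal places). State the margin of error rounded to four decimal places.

ME = 0.0681

The sample proportion is 172/269 = 0.63941.
SE(p̂) = √(0.63941·0.36059/269) = 0.029277.
For 98% confidence, z* = 2.326.
So ME = 0.0681.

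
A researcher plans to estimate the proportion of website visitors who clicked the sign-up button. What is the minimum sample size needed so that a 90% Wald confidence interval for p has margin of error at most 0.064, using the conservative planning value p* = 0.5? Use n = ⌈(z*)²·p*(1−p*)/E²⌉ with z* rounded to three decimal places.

The 90% critical value is z* = 1.645.
p*(1−p*) = 0.50·0.50 = 0.2500.
(z*)²·p*(1−p*)/E² = 2.706025·0.2500/0.004096 = 165.163.
⌈165.163⌉ = 166.

n = 166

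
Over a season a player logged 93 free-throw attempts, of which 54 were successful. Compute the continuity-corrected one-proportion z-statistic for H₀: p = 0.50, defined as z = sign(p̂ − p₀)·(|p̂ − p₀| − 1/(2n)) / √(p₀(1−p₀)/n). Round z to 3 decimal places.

z = 1.452

With x = 54 successes in n = 93, p̂ = 0.58065. p̂ − p₀ = 0.080645.
Continuity correction 1/(2n) = 1/186 = 0.005376.
Corrected numerator: |0.080645| − 0.005376 = 0.075269.
Null standard error: √(0.50·0.50/93) = √0.002688172 = 0.051848.
z = (+)0.075269/0.051848 = 1.452.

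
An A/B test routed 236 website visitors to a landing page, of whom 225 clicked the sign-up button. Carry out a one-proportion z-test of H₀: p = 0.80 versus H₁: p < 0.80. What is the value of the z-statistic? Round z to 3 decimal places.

z = 5.891

p̂ = 225/236 = 0.95339.
SE₀ = √(0.80·0.20/236) = 0.026038.
z = (p̂ − p₀)/SE = (0.95339 − 0.80)/0.026038 = 5.891.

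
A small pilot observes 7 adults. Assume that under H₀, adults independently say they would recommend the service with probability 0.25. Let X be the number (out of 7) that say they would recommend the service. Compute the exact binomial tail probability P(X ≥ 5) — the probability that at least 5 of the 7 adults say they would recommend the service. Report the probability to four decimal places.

X ~ Binomial(n=7, p=0.25).
P(X ≥ 5) = C(7,5)·0.25^5·0.75^2 + C(7,6)·0.25^6·0.75^1 + C(7,7)·0.25^7·0.75^0.
= 0.011536 + 0.001282 + 0.000061 = 0.0129.

P = 0.0129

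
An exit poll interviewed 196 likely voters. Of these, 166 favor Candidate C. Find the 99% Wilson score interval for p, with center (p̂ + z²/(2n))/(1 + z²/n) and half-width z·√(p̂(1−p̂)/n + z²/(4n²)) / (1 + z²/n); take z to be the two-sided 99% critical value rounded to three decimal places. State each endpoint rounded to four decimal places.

(0.7694, 0.9017)

p̂ = 166/196 = 0.84694; z = 2.576, so z² = 6.635776.
1 + z²/n = 1.033856.
Adjusted center: (0.84694 + z²/(2n))/1.033856 = 0.83558.
Radicand: p̂(1−p̂)/n + z²/(4n²) = 0.000661395 + 0.000043184 = 0.000704579.
Half-width = 2.576·√0.000704579/1.033856 = 0.06614.
Interval: 0.83558 ± 0.06614 → (0.7694, 0.9017).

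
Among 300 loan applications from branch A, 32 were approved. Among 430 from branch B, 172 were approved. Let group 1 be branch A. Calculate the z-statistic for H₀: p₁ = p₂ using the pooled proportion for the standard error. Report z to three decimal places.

z = -8.690

p̂₁ = 32/300 = 0.10667, p̂₂ = 172/430 = 0.40000.
Pooling: p̂ = 204/730 = 0.27945.
Pooled SE = √[0.2013586·0.00565891] ≈ 0.033756.
z = (p̂₁ − p̂₂)/SE = (0.10667 − 0.40000)/0.033756 = -0.29333/0.033756 = -8.690.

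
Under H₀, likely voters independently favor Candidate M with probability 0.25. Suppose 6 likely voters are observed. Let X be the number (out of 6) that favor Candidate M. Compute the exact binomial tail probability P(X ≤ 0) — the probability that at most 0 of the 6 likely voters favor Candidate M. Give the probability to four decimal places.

X ~ Binomial(n=6, p=0.25).
P(X ≤ 0) = C(6,0)·0.25^0·0.75^6.
= 0.177979 = 0.1780.

P = 0.1780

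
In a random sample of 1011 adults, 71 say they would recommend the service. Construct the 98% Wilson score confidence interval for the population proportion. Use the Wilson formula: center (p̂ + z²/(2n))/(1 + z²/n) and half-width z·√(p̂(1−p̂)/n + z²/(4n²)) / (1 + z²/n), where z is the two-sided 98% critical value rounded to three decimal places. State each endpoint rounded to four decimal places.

(0.0537, 0.0913)

Here p̂ = 71/1011 = 0.07023 and z = 2.326 (z² = 5.410276).
1 + z²/n = 1.005351.
Center = (0.07023 + 0.002676)/1.005351 = 0.07252.
Radicand: p̂(1−p̂)/n + z²/(4n²) = 0.000064585 + 0.000001323 = 0.000065908.
Half-width = 2.326·√0.000065908/1.005351 = 0.01878.
CI: 0.07252 ± 0.01878 = (0.0537, 0.0913).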